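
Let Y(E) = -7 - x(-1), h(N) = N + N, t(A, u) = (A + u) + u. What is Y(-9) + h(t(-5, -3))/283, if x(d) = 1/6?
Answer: -12301/1698 ≈ -7.2444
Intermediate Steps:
x(d) = 1/6
t(A, u) = A + 2*u
h(N) = 2*N
Y(E) = -43/6 (Y(E) = -7 - 1*1/6 = -7 - 1/6 = -43/6)
Y(-9) + h(t(-5, -3))/283 = -43/6 + (2*(-5 + 2*(-3)))/283 = -43/6 + (2*(-5 - 6))*(1/283) = -43/6 + (2*(-11))*(1/283) = -43/6 - 22*1/283 = -43/6 - 22/283 = -12301/1698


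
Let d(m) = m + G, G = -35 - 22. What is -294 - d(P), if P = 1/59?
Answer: -13984/59 ≈ -237.02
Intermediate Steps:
G = -57
P = 1/59 ≈ 0.016949
d(m) = -57 + m (d(m) = m - 57 = -57 + m)
-294 - d(P) = -294 - (-57 + 1/59) = -294 - 1*(-3362/59) = -294 + 3362/59 = -13984/59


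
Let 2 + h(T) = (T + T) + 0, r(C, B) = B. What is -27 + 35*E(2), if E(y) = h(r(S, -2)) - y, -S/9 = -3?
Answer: -307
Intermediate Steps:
S = 27 (S = -9*(-3) = 27)
h(T) = -2 + 2*T (h(T) = -2 + ((T + T) + 0) = -2 + (2*T + 0) = -2 + 2*T)
E(y) = -6 - y (E(y) = (-2 + 2*(-2)) - y = (-2 - 4) - y = -6 - y)
-27 + 35*E(2) = -27 + 35*(-6 - 1*2) = -27 + 35*(-6 - 2) = -27 + 35*(-8) = -27 - 280 = -307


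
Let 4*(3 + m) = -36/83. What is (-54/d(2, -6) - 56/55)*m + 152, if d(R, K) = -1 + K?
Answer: 4192036/31955 ≈ 131.19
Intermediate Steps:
m = -258/83 (m = -3 + (-36/83)/4 = -3 + (-36*1/83)/4 = -3 + (1/4)*(-36/83) = -3 - 9/83 = -258/83 ≈ -3.1084)
(-54/d(2, -6) - 56/55)*m + 152 = (-54/(-1 - 6) - 56/55)*(-258/83) + 152 = (-54/(-7) - 56*1/55)*(-258/83) + 152 = (-54*(-1/7) - 56/55)*(-258/83) + 152 = (54/7 - 56/55)*(-258/83) + 152 = (2578/385)*(-258/83) + 152 = -665124/31955 + 152 = 4192036/31955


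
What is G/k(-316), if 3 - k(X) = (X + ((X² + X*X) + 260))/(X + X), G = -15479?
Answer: -1222841/25194 ≈ -48.537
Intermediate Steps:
k(X) = 3 - (260 + X + 2*X²)/(2*X) (k(X) = 3 - (X + ((X² + X*X) + 260))/(X + X) = 3 - (X + ((X² + X²) + 260))/(2*X) = 3 - (X + (2*X² + 260))*1/(2*X) = 3 - (X + (260 + 2*X²))*1/(2*X) = 3 - (260 + X + 2*X²)*1/(2*X) = 3 - (260 + X + 2*X²)/(2*X))
G/k(-316) = -15479/(5/2 - 1*(-316) - 130/(-316)) = -15479/(5/2 + 316 - 130*(-1/316)) = -15479/(5/2 + 316 + 65/158) = -15479/25194/79 = -15479*79/25194 = -1222841/25194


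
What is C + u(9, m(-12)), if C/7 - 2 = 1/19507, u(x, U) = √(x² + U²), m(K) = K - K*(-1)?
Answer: 273105/19507 + 3*√73 ≈ 39.632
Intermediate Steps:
m(K) = 2*K (m(K) = K - (-1)*K = K + K = 2*K)
u(x, U) = √(U² + x²)
C = 273105/19507 (C = 14 + 7/19507 = 273105/19507 ≈ 14.000)
C + u(9, m(-12)) = 273105/19507 + √((2*(-12))² + 9²) = 273105/19507 + √((-24)² + 81) = 273105/19507 + √(576 + 81) = 273105/19507 + √657 = 273105/19507 + 3*√73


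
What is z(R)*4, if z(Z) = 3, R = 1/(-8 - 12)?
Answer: 12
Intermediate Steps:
R = -1/20 (R = 1/(-20) = -1/20 ≈ -0.050000)
z(R)*4 = 3*4 = 12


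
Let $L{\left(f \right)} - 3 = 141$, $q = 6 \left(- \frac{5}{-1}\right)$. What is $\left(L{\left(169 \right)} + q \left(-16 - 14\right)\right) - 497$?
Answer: $-1253$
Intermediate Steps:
$q = 30$ ($q = 6 \left(\left(-5\right) \left(-1\right)\right) = 6 \cdot 5 = 30$)
$L{\left(f \right)} = 144$ ($L{\left(f \right)} = 3 + 141 = 144$)
$\left(L{\left(169 \right)} + q \left(-16 - 14\right)\right) - 497 = \left(144 + 30 \left(-16 - 14\right)\right) - 497 = \left(144 + 30 \left(-30\right)\right) - 497 = \left(144 - 900\right) - 497 = -756 - 497 = -1253$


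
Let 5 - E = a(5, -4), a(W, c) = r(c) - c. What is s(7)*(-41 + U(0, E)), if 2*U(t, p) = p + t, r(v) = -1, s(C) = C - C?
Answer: 0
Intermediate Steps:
s(C) = 0
a(W, c) = -1 - c
E = 2 (E = 5 - (-1 - 1*(-4)) = 5 - (-1 + 4) = 5 - 1*3 = 5 - 3 = 2)
U(t, p) = p/2 + t/2 (U(t, p) = (p + t)/2 = p/2 + t/2)
s(7)*(-41 + U(0, E)) = 0*(-41 + ((½)*2 + (½)*0)) = 0*(-41 + (1 + 0)) = 0*(-41 + 1) = 0*(-40) = 0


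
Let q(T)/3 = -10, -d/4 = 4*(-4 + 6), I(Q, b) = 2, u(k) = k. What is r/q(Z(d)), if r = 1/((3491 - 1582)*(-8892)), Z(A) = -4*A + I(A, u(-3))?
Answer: 1/509244840 ≈ 1.9637e-9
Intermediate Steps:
d = -32 (d = -16*(-4 + 6) = -16*2 = -4*8 = -32)
Z(A) = 2 - 4*A (Z(A) = -4*A + 2 = 2 - 4*A)
q(T) = -30 (q(T) = 3*(-10) = -30)
r = -1/16974828 (r = -1/8892/1909 = (1/1909)*(-1/8892) = -1/16974828 ≈ -5.8911e-8)
r/q(Z(d)) = -1/16974828/(-30) = -1/16974828*(-1/30) = 1/509244840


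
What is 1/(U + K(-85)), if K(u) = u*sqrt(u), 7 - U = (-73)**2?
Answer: I/(-5322*I + 85*sqrt(85)) ≈ -0.00018391 + 2.7081e-5*I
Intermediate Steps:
U = -5322 (U = 7 - 1*(-73)**2 = 7 - 1*5329 = 7 - 5329 = -5322)
K(u) = u**(3/2)
1/(U + K(-85)) = 1/(-5322 + (-85)**(3/2)) = 1/(-5322 - 85*I*sqrt(85))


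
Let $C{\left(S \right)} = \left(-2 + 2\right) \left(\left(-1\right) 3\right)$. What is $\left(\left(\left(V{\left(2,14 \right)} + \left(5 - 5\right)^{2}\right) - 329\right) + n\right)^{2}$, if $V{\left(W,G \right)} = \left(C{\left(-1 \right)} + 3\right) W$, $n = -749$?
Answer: $1149184$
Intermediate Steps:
$C{\left(S \right)} = 0$ ($C{\left(S \right)} = 0 \left(-3\right) = 0$)
$V{\left(W,G \right)} = 3 W$ ($V{\left(W,G \right)} = \left(0 + 3\right) W = 3 W$)
$\left(\left(\left(V{\left(2,14 \right)} + \left(5 - 5\right)^{2}\right) - 329\right) + n\right)^{2} = \left(\left(\left(3 \cdot 2 + \left(5 - 5\right)^{2}\right) - 329\right) - 749\right)^{2} = \left(\left(\left(6 + 0^{2}\right) - 329\right) - 749\right)^{2} = \left(\left(\left(6 + 0\right) - 329\right) - 749\right)^{2} = \left(\left(6 - 329\right) - 749\right)^{2} = \left(-323 - 749\right)^{2} = \left(-1072\right)^{2} = 1149184$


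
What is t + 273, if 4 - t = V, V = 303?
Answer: -26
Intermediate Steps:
t = -299 (t = 4 - 1*303 = 4 - 303 = -299)
t + 273 = -299 + 273 = -26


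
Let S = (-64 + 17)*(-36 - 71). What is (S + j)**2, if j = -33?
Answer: 24960016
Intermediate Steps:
S = 5029 (S = -47*(-107) = 5029)
(S + j)**2 = (5029 - 33)**2 = 4996**2 = 24960016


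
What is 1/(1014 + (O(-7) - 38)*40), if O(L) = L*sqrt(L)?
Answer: I/(2*(-253*I + 140*sqrt(7))) ≈ -0.0006287 + 0.00092045*I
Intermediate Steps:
O(L) = L**(3/2)
1/(1014 + (O(-7) - 38)*40) = 1/(1014 + ((-7)**(3/2) - 38)*40) = 1/(1014 + (-7*I*sqrt(7) - 38)*40) = 1/(1014 + (-38 - 7*I*sqrt(7))*40) = 1/(1014 + (-1520 - 280*I*sqrt(7))) = 1/(-506 - 280*I*sqrt(7))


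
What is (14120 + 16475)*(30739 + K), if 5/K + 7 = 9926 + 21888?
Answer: 29913201989910/31807 ≈ 9.4046e+8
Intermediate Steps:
K = 5/31807 (K = 5/(-7 + (9926 + 21888)) = 5/(-7 + 31814) = 5/31807 ≈ 0.00015720)
(14120 + 16475)*(30739 + K) = (14120 + 16475)*(30739 + 5/31807) = 30595*(977715378/31807) = 29913201989910/31807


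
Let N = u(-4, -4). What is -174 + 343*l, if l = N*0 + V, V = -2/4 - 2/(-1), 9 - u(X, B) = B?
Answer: 681/2 ≈ 340.50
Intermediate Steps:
u(X, B) = 9 - B
N = 13 (N = 9 - 1*(-4) = 9 + 4 = 13)
V = 3/2 (V = -2*¼ - 2*(-1) = -½ + 2 = 3/2 ≈ 1.5000)
l = 3/2 (l = 13*0 + 3/2 = 0 + 3/2 = 3/2 ≈ 1.5000)
-174 + 343*l = -174 + 343*(3/2) = -174 + 1029/2 = 681/2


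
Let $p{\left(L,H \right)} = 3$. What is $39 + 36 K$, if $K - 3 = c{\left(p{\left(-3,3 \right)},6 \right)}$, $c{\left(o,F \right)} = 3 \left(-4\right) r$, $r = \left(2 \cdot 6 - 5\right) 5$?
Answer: $-14973$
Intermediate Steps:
$r = 35$ ($r = \left(12 - 5\right) 5 = 7 \cdot 5 = 35$)
$c{\left(o,F \right)} = -420$ ($c{\left(o,F \right)} = 3 \left(-4\right) 35 = \left(-12\right) 35 = -420$)
$K = -417$ ($K = 3 - 420 = -417$)
$39 + 36 K = 39 + 36 \left(-417\right) = 39 - 15012 = -14973$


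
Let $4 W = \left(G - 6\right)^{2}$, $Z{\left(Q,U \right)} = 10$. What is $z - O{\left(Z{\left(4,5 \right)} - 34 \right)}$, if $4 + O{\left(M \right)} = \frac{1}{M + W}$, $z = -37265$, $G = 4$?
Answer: $- \frac{857002}{23} \approx -37261.0$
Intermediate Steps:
$W = 1$ ($W = \frac{\left(4 - 6\right)^{2}}{4} = \frac{\left(-2\right)^{2}}{4} = \frac{1}{4} \cdot 4 = 1$)
$O{\left(M \right)} = -4 + \frac{1}{1 + M}$ ($O{\left(M \right)} = -4 + \frac{1}{M + 1} = -4 + \frac{1}{1 + M}$)
$z - O{\left(Z{\left(4,5 \right)} - 34 \right)} = -37265 - \frac{-3 - 4 \left(10 - 34\right)}{1 + \left(10 - 34\right)} = -37265 - \frac{-3 - -96}{1 - 24} = -37265 - \frac{-3 + 96}{-23} = -37265 - \left(- \frac{1}{23}\right) 93 = -37265 - - \frac{93}{23} = -37265 + \frac{93}{23} = - \frac{857002}{23}$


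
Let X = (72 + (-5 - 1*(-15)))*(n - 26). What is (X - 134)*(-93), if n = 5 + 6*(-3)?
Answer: 309876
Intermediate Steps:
n = -13 (n = 5 - 18 = -13)
X = -3198 (X = (72 + (-5 - 1*(-15)))*(-13 - 26) = (72 + (-5 + 15))*(-39) = (72 + 10)*(-39) = 82*(-39) = -3198)
(X - 134)*(-93) = (-3198 - 134)*(-93) = -3332*(-93) = 309876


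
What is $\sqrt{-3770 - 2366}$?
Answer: $2 i \sqrt{1534} \approx 78.333 i$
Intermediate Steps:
$\sqrt{-3770 - 2366} = \sqrt{-6136} = 2 i \sqrt{1534}$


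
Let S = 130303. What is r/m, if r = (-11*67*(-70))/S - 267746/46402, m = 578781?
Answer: -1805234881/194416390202027 ≈ -9.2854e-6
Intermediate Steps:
r = -16247113929/3023159903 (r = (-11*67*(-70))/130303 - 267746/46402 = -737*(-70)*(1/130303) - 267746*1/46402 = 51590*(1/130303) - 133873/23201 = 51590/130303 - 133873/23201 = -16247113929/3023159903 ≈ -5.3742)
r/m = -16247113929/3023159903/578781 = -16247113929/3023159903*1/578781 = -1805234881/194416390202027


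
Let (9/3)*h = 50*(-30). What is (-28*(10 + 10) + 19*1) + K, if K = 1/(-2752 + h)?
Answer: -1759333/3252 ≈ -541.00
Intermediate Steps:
h = -500 (h = (50*(-30))/3 = (1/3)*(-1500) = -500)
K = -1/3252 (K = 1/(-2752 - 500) = 1/(-3252) = -1/3252 ≈ -0.00030750)
(-28*(10 + 10) + 19*1) + K = (-28*(10 + 10) + 19*1) - 1/3252 = (-28*20 + 19) - 1/3252 = (-560 + 19) - 1/3252 = -541 - 1/3252 = -1759333/3252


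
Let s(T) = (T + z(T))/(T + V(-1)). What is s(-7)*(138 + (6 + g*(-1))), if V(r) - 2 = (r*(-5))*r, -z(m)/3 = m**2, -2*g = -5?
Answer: 21791/10 ≈ 2179.1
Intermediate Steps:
g = 5/2 (g = -1/2*(-5) = 5/2 ≈ 2.5000)
z(m) = -3*m**2
V(r) = 2 - 5*r**2 (V(r) = 2 + (r*(-5))*r = 2 + (-5*r)*r = 2 - 5*r**2)
s(T) = (T - 3*T**2)/(-3 + T) (s(T) = (T - 3*T**2)/(T + (2 - 5*(-1)**2)) = (T - 3*T**2)/(T + (2 - 5*1)) = (T - 3*T**2)/(T + (2 - 5)) = (T - 3*T**2)/(T - 3) = (T - 3*T**2)/(-3 + T))
s(-7)*(138 + (6 + g*(-1))) = (-7*(1 - 3*(-7))/(-3 - 7))*(138 + (6 + (5/2)*(-1))) = (-7*(1 + 21)/(-10))*(138 + (6 - 5/2)) = (-7*(-1/10)*22)*(138 + 7/2) = (77/5)*(283/2) = 21791/10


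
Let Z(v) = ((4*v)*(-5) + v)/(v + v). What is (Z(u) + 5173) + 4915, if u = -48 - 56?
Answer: 20157/2 ≈ 10079.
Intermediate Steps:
u = -104
Z(v) = -19/2 (Z(v) = (-20*v + v)/((2*v)) = (-19*v)*(1/(2*v)) = -19/2)
(Z(u) + 5173) + 4915 = (-19/2 + 5173) + 4915 = 10327/2 + 4915 = 20157/2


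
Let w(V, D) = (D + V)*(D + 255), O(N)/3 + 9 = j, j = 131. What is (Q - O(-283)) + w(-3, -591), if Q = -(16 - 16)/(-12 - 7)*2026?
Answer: 199218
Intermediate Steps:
O(N) = 366 (O(N) = -27 + 3*131 = -27 + 393 = 366)
w(V, D) = (255 + D)*(D + V) (w(V, D) = (D + V)*(255 + D) = (255 + D)*(D + V))
Q = 0 (Q = -0/(-19)*2026 = -0*(-1/19)*2026 = -0*2026 = -1*0 = 0)
(Q - O(-283)) + w(-3, -591) = (0 - 1*366) + ((-591)² + 255*(-591) + 255*(-3) - 591*(-3)) = (0 - 366) + (349281 - 150705 - 765 + 1773) = -366 + 199584 = 199218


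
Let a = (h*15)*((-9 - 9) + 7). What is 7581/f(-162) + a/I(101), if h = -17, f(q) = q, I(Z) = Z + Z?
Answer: -89746/2727 ≈ -32.910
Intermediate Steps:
I(Z) = 2*Z
a = 2805 (a = (-17*15)*((-9 - 9) + 7) = -255*(-18 + 7) = -255*(-11) = 2805)
7581/f(-162) + a/I(101) = 7581/(-162) + 2805/((2*101)) = 7581*(-1/162) + 2805/202 = -2527/54 + 2805*(1/202) = -2527/54 + 2805/202 = -89746/2727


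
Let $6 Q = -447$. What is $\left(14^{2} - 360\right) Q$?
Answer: $12218$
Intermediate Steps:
$Q = - \frac{149}{2}$ ($Q = \frac{1}{6} \left(-447\right) = - \frac{149}{2} \approx -74.5$)
$\left(14^{2} - 360\right) Q = \left(14^{2} - 360\right) \left(- \frac{149}{2}\right) = \left(196 - 360\right) \left(- \frac{149}{2}\right) = \left(-164\right) \left(- \frac{149}{2}\right) = 12218$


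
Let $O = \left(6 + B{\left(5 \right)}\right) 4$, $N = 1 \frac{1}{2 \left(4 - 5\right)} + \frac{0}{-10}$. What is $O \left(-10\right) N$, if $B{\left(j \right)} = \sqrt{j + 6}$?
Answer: $120 + 20 \sqrt{11} \approx 186.33$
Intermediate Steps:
$B{\left(j \right)} = \sqrt{6 + j}$
$N = - \frac{1}{2}$ ($N = 1 \frac{1}{2 \left(-1\right)} + 0 \left(- \frac{1}{10}\right) = 1 \frac{1}{-2} + 0 = 1 \left(- \frac{1}{2}\right) + 0 = - \frac{1}{2} + 0 = - \frac{1}{2} \approx -0.5$)
$O = 24 + 4 \sqrt{11}$ ($O = \left(6 + \sqrt{6 + 5}\right) 4 = \left(6 + \sqrt{11}\right) 4 = 24 + 4 \sqrt{11} \approx 37.266$)
$O \left(-10\right) N = \left(24 + 4 \sqrt{11}\right) \left(-10\right) \left(- \frac{1}{2}\right) = \left(-240 - 40 \sqrt{11}\right) \left(- \frac{1}{2}\right) = 120 + 20 \sqrt{11}$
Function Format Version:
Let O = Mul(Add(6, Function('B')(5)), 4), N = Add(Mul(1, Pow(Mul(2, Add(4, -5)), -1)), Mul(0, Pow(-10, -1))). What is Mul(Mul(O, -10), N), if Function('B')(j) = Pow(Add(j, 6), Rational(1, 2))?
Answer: Add(120, Mul(20, Pow(11, Rational(1, 2)))) ≈ 186.33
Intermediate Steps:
Function('B')(j) = Pow(Add(6, j), Rational(1, 2))
N = Rational(-1, 2) (N = Add(Mul(1, Pow(Mul(2, -1), -1)), Mul(0, Rational(-1, 10))) = Add(Mul(1, Pow(-2, -1)), 0) = Add(Mul(1, Rational(-1, 2)), 0) = Add(Rational(-1, 2), 0) = Rational(-1, 2) ≈ -0.50000)
O = Add(24, Mul(4, Pow(11, Rational(1, 2)))) (O = Mul(Add(6, Pow(Add(6, 5), Rational(1, 2))), 4) = Mul(Add(6, Pow(11, Rational(1, 2))), 4) = Add(24, Mul(4, Pow(11, Rational(1, 2)))) ≈ 37.266)
Mul(Mul(O, -10), N) = Mul(Mul(Add(24, Mul(4, Pow(11, Rational(1, 2)))), -10), Rational(-1, 2)) = Mul(Add(-240, Mul(-40, Pow(11, Rational(1, 2)))), Rational(-1, 2)) = Add(120, Mul(20, Pow(11, Rational(1, 2))))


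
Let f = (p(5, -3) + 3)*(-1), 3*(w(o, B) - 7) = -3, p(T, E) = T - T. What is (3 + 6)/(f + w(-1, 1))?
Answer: 3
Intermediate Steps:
p(T, E) = 0
w(o, B) = 6 (w(o, B) = 7 + (⅓)*(-3) = 7 - 1 = 6)
f = -3 (f = (0 + 3)*(-1) = 3*(-1) = -3)
(3 + 6)/(f + w(-1, 1)) = (3 + 6)/(-3 + 6) = 9/3 = 9*(⅓) = 3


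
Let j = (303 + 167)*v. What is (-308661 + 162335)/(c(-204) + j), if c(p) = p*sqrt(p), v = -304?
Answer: 326672795/319112251 - 3731313*I*sqrt(51)/1276449004 ≈ 1.0237 - 0.020876*I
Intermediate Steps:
c(p) = p**(3/2)
j = -142880 (j = (303 + 167)*(-304) = 470*(-304) = -142880)
(-308661 + 162335)/(c(-204) + j) = (-308661 + 162335)/((-204)**(3/2) - 142880) = -146326/(-408*I*sqrt(51) - 142880) = -146326/(-142880 - 408*I*sqrt(51))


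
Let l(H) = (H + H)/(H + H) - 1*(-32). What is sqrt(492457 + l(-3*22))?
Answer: sqrt(492490) ≈ 701.78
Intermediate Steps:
l(H) = 33 (l(H) = (2*H)/((2*H)) + 32 = (2*H)*(1/(2*H)) + 32 = 1 + 32 = 33)
sqrt(492457 + l(-3*22)) = sqrt(492457 + 33) = sqrt(492490)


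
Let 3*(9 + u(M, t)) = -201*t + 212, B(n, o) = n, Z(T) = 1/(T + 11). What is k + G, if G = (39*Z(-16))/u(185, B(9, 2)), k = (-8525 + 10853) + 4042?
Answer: 51724517/8120 ≈ 6370.0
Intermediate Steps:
Z(T) = 1/(11 + T)
u(M, t) = 185/3 - 67*t (u(M, t) = -9 + (-201*t + 212)/3 = -9 + (212 - 201*t)/3 = -9 + (212/3 - 67*t) = 185/3 - 67*t)
k = 6370 (k = 2328 + 4042 = 6370)
G = 117/8120 (G = (39/(11 - 16))/(185/3 - 67*9) = (39/(-5))/(185/3 - 603) = (39*(-⅕))/(-1624/3) = -39/5*(-3/1624) = 117/8120 ≈ 0.014409)
k + G = 6370 + 117/8120 = 51724517/8120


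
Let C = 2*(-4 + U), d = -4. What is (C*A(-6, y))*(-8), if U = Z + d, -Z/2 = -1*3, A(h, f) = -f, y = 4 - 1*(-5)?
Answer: -288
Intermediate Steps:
y = 9 (y = 4 + 5 = 9)
Z = 6 (Z = -(-2)*3 = -2*(-3) = 6)
U = 2 (U = 6 - 4 = 2)
C = -4 (C = 2*(-4 + 2) = 2*(-2) = -4)
(C*A(-6, y))*(-8) = -(-4)*9*(-8) = -4*(-9)*(-8) = 36*(-8) = -288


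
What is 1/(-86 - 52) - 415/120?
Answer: -1913/552 ≈ -3.4656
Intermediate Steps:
1/(-86 - 52) - 415/120 = 1/(-138) - 415/120 = -1/138 - 1*83/24 = -1/138 - 83/24 = -1913/552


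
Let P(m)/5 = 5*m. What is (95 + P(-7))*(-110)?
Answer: 8800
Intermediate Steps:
P(m) = 25*m (P(m) = 5*(5*m) = 25*m)
(95 + P(-7))*(-110) = (95 + 25*(-7))*(-110) = (95 - 175)*(-110) = -80*(-110) = 8800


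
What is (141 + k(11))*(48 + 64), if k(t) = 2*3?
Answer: 16464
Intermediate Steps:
k(t) = 6
(141 + k(11))*(48 + 64) = (141 + 6)*(48 + 64) = 147*112 = 16464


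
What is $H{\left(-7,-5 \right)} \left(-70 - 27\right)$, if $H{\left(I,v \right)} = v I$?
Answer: $-3395$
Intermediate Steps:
$H{\left(I,v \right)} = I v$
$H{\left(-7,-5 \right)} \left(-70 - 27\right) = \left(-7\right) \left(-5\right) \left(-70 - 27\right) = 35 \left(-97\right) = -3395$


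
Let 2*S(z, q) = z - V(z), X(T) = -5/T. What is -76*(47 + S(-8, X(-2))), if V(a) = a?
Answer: -3572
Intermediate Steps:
S(z, q) = 0 (S(z, q) = (z - z)/2 = (½)*0 = 0)
-76*(47 + S(-8, X(-2))) = -76*(47 + 0) = -76*47 = -3572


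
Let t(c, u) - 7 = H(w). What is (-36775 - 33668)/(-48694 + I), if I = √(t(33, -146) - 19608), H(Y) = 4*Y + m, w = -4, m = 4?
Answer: 381127938/263458361 + 7827*I*√19613/263458361 ≈ 1.4466 + 0.0041606*I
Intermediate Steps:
H(Y) = 4 + 4*Y (H(Y) = 4*Y + 4 = 4 + 4*Y)
t(c, u) = -5 (t(c, u) = 7 + (4 + 4*(-4)) = 7 + (4 - 16) = 7 - 12 = -5)
I = I*√19613 (I = √(-5 - 19608) = √(-19613) = I*√19613 ≈ 140.05*I)
(-36775 - 33668)/(-48694 + I) = (-36775 - 33668)/(-48694 + I*√19613) = -70443/(-48694 + I*√19613)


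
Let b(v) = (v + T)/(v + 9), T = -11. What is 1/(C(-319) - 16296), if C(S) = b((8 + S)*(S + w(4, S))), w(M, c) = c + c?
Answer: -74409/1212494660 ≈ -6.1369e-5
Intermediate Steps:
w(M, c) = 2*c
b(v) = (-11 + v)/(9 + v) (b(v) = (v - 11)/(v + 9) = (-11 + v)/(9 + v))
C(S) = (-11 + 3*S*(8 + S))/(9 + 3*S*(8 + S)) (C(S) = (-11 + (8 + S)*(S + 2*S))/(9 + (8 + S)*(S + 2*S)) = (-11 + (8 + S)*(3*S))/(9 + (8 + S)*(3*S)) = (-11 + 3*S*(8 + S))/(9 + 3*S*(8 + S)))
1/(C(-319) - 16296) = 1/((-11/3 + (-319)² + 8*(-319))/(3 + (-319)² + 8*(-319)) - 16296) = 1/((-11/3 + 101761 - 2552)/(3 + 101761 - 2552) - 16296) = 1/((297616/3)/99212 - 16296) = 1/((1/99212)*(297616/3) - 16296) = 1/(74404/74409 - 16296) = 1/(-1212494660/74409) = -74409/1212494660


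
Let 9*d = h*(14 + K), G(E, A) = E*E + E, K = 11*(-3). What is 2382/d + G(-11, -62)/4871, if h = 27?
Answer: -3865484/92549 ≈ -41.767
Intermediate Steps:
K = -33
G(E, A) = E + E² (G(E, A) = E² + E = E + E²)
d = -57 (d = (27*(14 - 33))/9 = (27*(-19))/9 = (⅑)*(-513) = -57)
2382/d + G(-11, -62)/4871 = 2382/(-57) - 11*(1 - 11)/4871 = 2382*(-1/57) - 11*(-10)*(1/4871) = -794/19 + 110*(1/4871) = -794/19 + 110/4871 = -3865484/92549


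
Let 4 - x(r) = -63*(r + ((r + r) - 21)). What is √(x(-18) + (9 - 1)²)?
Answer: I*√4657 ≈ 68.242*I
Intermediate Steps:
x(r) = -1319 + 189*r (x(r) = 4 - (-63)*(r + ((r + r) - 21)) = 4 - (-63)*(r + (2*r - 21)) = 4 - (-63)*(r + (-21 + 2*r)) = 4 - (-63)*(-21 + 3*r) = 4 - (1323 - 189*r) = 4 + (-1323 + 189*r) = -1319 + 189*r)
√(x(-18) + (9 - 1)²) = √((-1319 + 189*(-18)) + (9 - 1)²) = √((-1319 - 3402) + 8²) = √(-4721 + 64) = √(-4657) = I*√4657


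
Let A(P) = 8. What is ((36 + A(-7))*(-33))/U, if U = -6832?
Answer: 363/1708 ≈ 0.21253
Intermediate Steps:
((36 + A(-7))*(-33))/U = ((36 + 8)*(-33))/(-6832) = (44*(-33))*(-1/6832) = -1452*(-1/6832) = 363/1708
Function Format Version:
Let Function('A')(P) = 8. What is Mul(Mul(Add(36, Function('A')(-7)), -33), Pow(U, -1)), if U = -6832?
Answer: Rational(363, 1708) ≈ 0.21253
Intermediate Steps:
Mul(Mul(Add(36, Function('A')(-7)), -33), Pow(U, -1)) = Mul(Mul(Add(36, 8), -33), Pow(-6832, -1)) = Mul(Mul(44, -33), Rational(-1, 6832)) = Mul(-1452, Rational(-1, 6832)) = Rational(363, 1708)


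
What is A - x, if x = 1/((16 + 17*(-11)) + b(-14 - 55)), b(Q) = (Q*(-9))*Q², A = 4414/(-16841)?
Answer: -13049610581/49788900810 ≈ -0.26210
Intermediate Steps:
A = -4414/16841 (A = 4414*(-1/16841) = -4414/16841 ≈ -0.26210)
b(Q) = -9*Q³ (b(Q) = (-9*Q)*Q² = -9*Q³)
x = 1/2956410 (x = 1/((16 + 17*(-11)) - 9*(-14 - 55)³) = 1/((16 - 187) - 9*(-69)³) = 1/(-171 - 9*(-328509)) = 1/(-171 + 2956581) = 1/2956410 ≈ 3.3825e-7)
A - x = -4414/16841 - 1*1/2956410 = -4414/16841 - 1/2956410 = -13049610581/49788900810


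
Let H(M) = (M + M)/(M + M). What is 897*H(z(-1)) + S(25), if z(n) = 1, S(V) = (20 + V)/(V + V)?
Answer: 8979/10 ≈ 897.90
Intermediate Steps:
S(V) = (20 + V)/(2*V) (S(V) = (20 + V)/((2*V)) = (20 + V)*(1/(2*V)) = (20 + V)/(2*V))
H(M) = 1 (H(M) = (2*M)/((2*M)) = (2*M)*(1/(2*M)) = 1)
897*H(z(-1)) + S(25) = 897*1 + (½)*(20 + 25)/25 = 897 + (½)*(1/25)*45 = 897 + 9/10 = 8979/10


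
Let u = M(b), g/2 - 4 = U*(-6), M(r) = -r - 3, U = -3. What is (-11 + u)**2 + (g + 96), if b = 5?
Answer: 501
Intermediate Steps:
M(r) = -3 - r
g = 44 (g = 8 + 2*(-3*(-6)) = 8 + 2*18 = 8 + 36 = 44)
u = -8 (u = -3 - 1*5 = -3 - 5 = -8)
(-11 + u)**2 + (g + 96) = (-11 - 8)**2 + (44 + 96) = (-19)**2 + 140 = 361 + 140 = 501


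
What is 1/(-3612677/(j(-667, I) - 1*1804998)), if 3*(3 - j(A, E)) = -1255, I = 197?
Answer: 5413730/10838031 ≈ 0.49951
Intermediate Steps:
j(A, E) = 1264/3 (j(A, E) = 3 - ⅓*(-1255) = 3 + 1255/3 = 1264/3)
1/(-3612677/(j(-667, I) - 1*1804998)) = 1/(-3612677/(1264/3 - 1*1804998)) = 1/(-3612677/(1264/3 - 1804998)) = 1/(-3612677/(-5413730/3)) = 1/(-3612677*(-3/5413730)) = 1/(10838031/5413730) = 5413730/10838031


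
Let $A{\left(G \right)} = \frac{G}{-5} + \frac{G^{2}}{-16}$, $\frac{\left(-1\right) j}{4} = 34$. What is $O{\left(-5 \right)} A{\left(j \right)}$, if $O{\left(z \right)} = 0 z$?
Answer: $0$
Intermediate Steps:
$j = -136$ ($j = \left(-4\right) 34 = -136$)
$O{\left(z \right)} = 0$
$A{\left(G \right)} = - \frac{G}{5} - \frac{G^{2}}{16}$ ($A{\left(G \right)} = G \left(- \frac{1}{5}\right) + G^{2} \left(- \frac{1}{16}\right) = - \frac{G}{5} - \frac{G^{2}}{16}$)
$O{\left(-5 \right)} A{\left(j \right)} = 0 \left(\left(- \frac{1}{80}\right) \left(-136\right) \left(16 + 5 \left(-136\right)\right)\right) = 0 \left(\left(- \frac{1}{80}\right) \left(-136\right) \left(16 - 680\right)\right) = 0 \left(\left(- \frac{1}{80}\right) \left(-136\right) \left(-664\right)\right) = 0 \left(- \frac{5644}{5}\right) = 0$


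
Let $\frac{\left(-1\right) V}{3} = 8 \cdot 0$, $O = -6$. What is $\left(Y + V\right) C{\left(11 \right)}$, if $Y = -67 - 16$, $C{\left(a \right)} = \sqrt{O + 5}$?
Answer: $- 83 i \approx - 83.0 i$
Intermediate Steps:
$C{\left(a \right)} = i$ ($C{\left(a \right)} = \sqrt{-6 + 5} = \sqrt{-1} = i$)
$V = 0$ ($V = - 3 \cdot 8 \cdot 0 = \left(-3\right) 0 = 0$)
$Y = -83$
$\left(Y + V\right) C{\left(11 \right)} = \left(-83 + 0\right) i = - 83 i$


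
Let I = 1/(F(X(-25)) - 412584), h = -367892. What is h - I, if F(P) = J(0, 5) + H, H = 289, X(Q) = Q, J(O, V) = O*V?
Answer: -151680032139/412295 ≈ -3.6789e+5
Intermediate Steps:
F(P) = 289 (F(P) = 0*5 + 289 = 0 + 289 = 289)
I = -1/412295 (I = 1/(289 - 412584) = 1/(-412295) = -1/412295 ≈ -2.4254e-6)
h - I = -367892 - 1*(-1/412295) = -367892 + 1/412295 = -151680032139/412295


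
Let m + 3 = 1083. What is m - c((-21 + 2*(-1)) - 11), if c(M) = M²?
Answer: -76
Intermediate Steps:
m = 1080 (m = -3 + 1083 = 1080)
m - c((-21 + 2*(-1)) - 11) = 1080 - ((-21 + 2*(-1)) - 11)² = 1080 - ((-21 - 2) - 11)² = 1080 - (-23 - 11)² = 1080 - 1*(-34)² = 1080 - 1*1156 = 1080 - 1156 = -76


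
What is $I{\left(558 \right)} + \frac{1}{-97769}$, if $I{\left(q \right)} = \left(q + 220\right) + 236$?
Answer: $\frac{99137765}{97769} \approx 1014.0$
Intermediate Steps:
$I{\left(q \right)} = 456 + q$ ($I{\left(q \right)} = \left(220 + q\right) + 236 = 456 + q$)
$I{\left(558 \right)} + \frac{1}{-97769} = \left(456 + 558\right) + \frac{1}{-97769} = 1014 - \frac{1}{97769} = \frac{99137765}{97769}$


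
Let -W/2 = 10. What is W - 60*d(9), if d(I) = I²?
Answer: -4880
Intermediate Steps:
W = -20 (W = -2*10 = -20)
W - 60*d(9) = -20 - 60*9² = -20 - 60*81 = -20 - 4860 = -4880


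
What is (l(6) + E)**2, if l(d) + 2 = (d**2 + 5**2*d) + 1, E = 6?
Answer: 36481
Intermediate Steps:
l(d) = -1 + d**2 + 25*d (l(d) = -2 + ((d**2 + 5**2*d) + 1) = -2 + ((d**2 + 25*d) + 1) = -2 + (1 + d**2 + 25*d) = -1 + d**2 + 25*d)
(l(6) + E)**2 = ((-1 + 6**2 + 25*6) + 6)**2 = ((-1 + 36 + 150) + 6)**2 = (185 + 6)**2 = 191**2 = 36481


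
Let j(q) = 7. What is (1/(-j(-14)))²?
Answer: 1/49 ≈ 0.020408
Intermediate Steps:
(1/(-j(-14)))² = (1/(-1*7))² = (1/(-7))² = (-⅐)² = 1/49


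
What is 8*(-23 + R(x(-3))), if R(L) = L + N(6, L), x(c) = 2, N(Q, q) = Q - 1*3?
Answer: -144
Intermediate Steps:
N(Q, q) = -3 + Q (N(Q, q) = Q - 3 = -3 + Q)
R(L) = 3 + L (R(L) = L + (-3 + 6) = L + 3 = 3 + L)
8*(-23 + R(x(-3))) = 8*(-23 + (3 + 2)) = 8*(-23 + 5) = 8*(-18) = -144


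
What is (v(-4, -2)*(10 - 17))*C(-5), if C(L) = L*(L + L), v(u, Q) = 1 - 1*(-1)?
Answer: -700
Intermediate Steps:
v(u, Q) = 2 (v(u, Q) = 1 + 1 = 2)
C(L) = 2*L**2 (C(L) = L*(2*L) = 2*L**2)
(v(-4, -2)*(10 - 17))*C(-5) = (2*(10 - 17))*(2*(-5)**2) = (2*(-7))*(2*25) = -14*50 = -700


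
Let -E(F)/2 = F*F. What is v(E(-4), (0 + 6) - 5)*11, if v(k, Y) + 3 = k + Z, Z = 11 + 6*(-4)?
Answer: -528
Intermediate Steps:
Z = -13 (Z = 11 - 24 = -13)
E(F) = -2*F² (E(F) = -2*F*F = -2*F²)
v(k, Y) = -16 + k (v(k, Y) = -3 + (k - 13) = -3 + (-13 + k) = -16 + k)
v(E(-4), (0 + 6) - 5)*11 = (-16 - 2*(-4)²)*11 = (-16 - 2*16)*11 = (-16 - 32)*11 = -48*11 = -528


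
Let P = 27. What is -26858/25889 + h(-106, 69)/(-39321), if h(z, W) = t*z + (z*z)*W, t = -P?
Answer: -7067168404/339327123 ≈ -20.827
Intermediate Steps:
t = -27 (t = -1*27 = -27)
h(z, W) = -27*z + W*z² (h(z, W) = -27*z + (z*z)*W = -27*z + z²*W = -27*z + W*z²)
-26858/25889 + h(-106, 69)/(-39321) = -26858/25889 - 106*(-27 + 69*(-106))/(-39321) = -26858*1/25889 - 106*(-27 - 7314)*(-1/39321) = -26858/25889 - 106*(-7341)*(-1/39321) = -26858/25889 + 778146*(-1/39321) = -26858/25889 - 259382/13107 = -7067168404/339327123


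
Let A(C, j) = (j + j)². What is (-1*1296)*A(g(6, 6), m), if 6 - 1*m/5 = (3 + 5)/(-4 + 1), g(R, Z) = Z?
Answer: -9734400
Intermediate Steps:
m = 130/3 (m = 30 - 5*(3 + 5)/(-4 + 1) = 30 - 40/(-3) = 30 - 40*(-1)/3 = 30 - 5*(-8/3) = 30 + 40/3 = 130/3 ≈ 43.333)
A(C, j) = 4*j² (A(C, j) = (2*j)² = 4*j²)
(-1*1296)*A(g(6, 6), m) = (-1*1296)*(4*(130/3)²) = -5184*16900/9 = -1296*67600/9 = -9734400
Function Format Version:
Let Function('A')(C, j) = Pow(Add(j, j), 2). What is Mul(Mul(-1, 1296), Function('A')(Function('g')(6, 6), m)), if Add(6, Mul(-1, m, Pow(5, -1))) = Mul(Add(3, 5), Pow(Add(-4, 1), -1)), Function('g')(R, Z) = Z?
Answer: -9734400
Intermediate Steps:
m = Rational(130, 3) (m = Add(30, Mul(-5, Mul(Add(3, 5), Pow(Add(-4, 1), -1)))) = Add(30, Mul(-5, Mul(8, Pow(-3, -1)))) = Add(30, Mul(-5, Mul(8, Rational(-1, 3)))) = Add(30, Mul(-5, Rational(-8, 3))) = Add(30, Rational(40, 3)) = Rational(130, 3) ≈ 43.333)
Function('A')(C, j) = Mul(4, Pow(j, 2)) (Function('A')(C, j) = Pow(Mul(2, j), 2) = Mul(4, Pow(j, 2)))
Mul(Mul(-1, 1296), Function('A')(Function('g')(6, 6), m)) = Mul(Mul(-1, 1296), Mul(4, Pow(Rational(130, 3), 2))) = Mul(-1296, Mul(4, Rational(16900, 9))) = Mul(-1296, Rational(67600, 9)) = -9734400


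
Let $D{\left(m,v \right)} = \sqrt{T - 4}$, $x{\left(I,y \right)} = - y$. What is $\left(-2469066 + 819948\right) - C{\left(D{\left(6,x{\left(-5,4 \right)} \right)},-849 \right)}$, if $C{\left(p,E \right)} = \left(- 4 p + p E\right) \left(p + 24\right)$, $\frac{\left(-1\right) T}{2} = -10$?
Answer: $-1553582$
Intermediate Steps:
$T = 20$ ($T = \left(-2\right) \left(-10\right) = 20$)
$D{\left(m,v \right)} = 4$ ($D{\left(m,v \right)} = \sqrt{20 - 4} = \sqrt{16} = 4$)
$C{\left(p,E \right)} = \left(24 + p\right) \left(- 4 p + E p\right)$ ($C{\left(p,E \right)} = \left(- 4 p + E p\right) \left(24 + p\right) = \left(24 + p\right) \left(- 4 p + E p\right)$)
$\left(-2469066 + 819948\right) - C{\left(D{\left(6,x{\left(-5,4 \right)} \right)},-849 \right)} = \left(-2469066 + 819948\right) - 4 \left(-96 - 16 + 24 \left(-849\right) - 3396\right) = -1649118 - 4 \left(-96 - 16 - 20376 - 3396\right) = -1649118 - 4 \left(-23884\right) = -1649118 - -95536 = -1649118 + 95536 = -1553582$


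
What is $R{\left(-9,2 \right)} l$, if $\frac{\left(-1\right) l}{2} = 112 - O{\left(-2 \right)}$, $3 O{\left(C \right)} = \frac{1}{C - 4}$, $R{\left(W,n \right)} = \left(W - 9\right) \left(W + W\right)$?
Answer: $-72612$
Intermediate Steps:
$R{\left(W,n \right)} = 2 W \left(-9 + W\right)$ ($R{\left(W,n \right)} = \left(-9 + W\right) 2 W = 2 W \left(-9 + W\right)$)
$O{\left(C \right)} = \frac{1}{3 \left(-4 + C\right)}$ ($O{\left(C \right)} = \frac{1}{3 \left(C - 4\right)} = \frac{1}{3 \left(-4 + C\right)}$)
$l = - \frac{2017}{9}$ ($l = - 2 \left(112 - \frac{1}{3 \left(-4 - 2\right)}\right) = - 2 \left(112 - \frac{1}{3 \left(-6\right)}\right) = - 2 \left(112 - \frac{1}{3} \left(- \frac{1}{6}\right)\right) = - 2 \left(112 - - \frac{1}{18}\right) = - 2 \left(112 + \frac{1}{18}\right) = \left(-2\right) \frac{2017}{18} = - \frac{2017}{9} \approx -224.11$)
$R{\left(-9,2 \right)} l = 2 \left(-9\right) \left(-9 - 9\right) \left(- \frac{2017}{9}\right) = 2 \left(-9\right) \left(-18\right) \left(- \frac{2017}{9}\right) = 324 \left(- \frac{2017}{9}\right) = -72612$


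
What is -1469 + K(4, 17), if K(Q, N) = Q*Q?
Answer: -1453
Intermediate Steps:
K(Q, N) = Q²
-1469 + K(4, 17) = -1469 + 4² = -1469 + 16 = -1453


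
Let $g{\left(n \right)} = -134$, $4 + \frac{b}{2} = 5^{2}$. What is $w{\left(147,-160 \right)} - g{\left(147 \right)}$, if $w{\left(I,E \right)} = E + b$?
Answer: $16$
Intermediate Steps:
$b = 42$ ($b = -8 + 2 \cdot 5^{2} = -8 + 2 \cdot 25 = -8 + 50 = 42$)
$w{\left(I,E \right)} = 42 + E$ ($w{\left(I,E \right)} = E + 42 = 42 + E$)
$w{\left(147,-160 \right)} - g{\left(147 \right)} = \left(42 - 160\right) - -134 = -118 + 134 = 16$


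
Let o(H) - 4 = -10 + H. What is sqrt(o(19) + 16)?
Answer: sqrt(29) ≈ 5.3852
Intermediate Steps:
o(H) = -6 + H (o(H) = 4 + (-10 + H) = -6 + H)
sqrt(o(19) + 16) = sqrt((-6 + 19) + 16) = sqrt(13 + 16) = sqrt(29)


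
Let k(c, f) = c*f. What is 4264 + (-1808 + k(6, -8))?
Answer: 2408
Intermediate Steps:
4264 + (-1808 + k(6, -8)) = 4264 + (-1808 + 6*(-8)) = 4264 + (-1808 - 48) = 4264 - 1856 = 2408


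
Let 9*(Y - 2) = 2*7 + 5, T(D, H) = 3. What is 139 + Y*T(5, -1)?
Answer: 454/3 ≈ 151.33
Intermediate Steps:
Y = 37/9 (Y = 2 + (2*7 + 5)/9 = 2 + (14 + 5)/9 = 2 + (⅑)*19 = 2 + 19/9 = 37/9 ≈ 4.1111)
139 + Y*T(5, -1) = 139 + (37/9)*3 = 139 + 37/3 = 454/3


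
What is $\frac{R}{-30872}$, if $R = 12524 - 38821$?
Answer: $\frac{26297}{30872} \approx 0.85181$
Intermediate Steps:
$R = -26297$ ($R = 12524 - 38821 = -26297$)
$\frac{R}{-30872} = - \frac{26297}{-30872} = \left(-26297\right) \left(- \frac{1}{30872}\right) = \frac{26297}{30872}$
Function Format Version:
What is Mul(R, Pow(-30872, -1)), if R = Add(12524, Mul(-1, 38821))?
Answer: Rational(26297, 30872) ≈ 0.85181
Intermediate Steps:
R = -26297 (R = Add(12524, -38821) = -26297)
Mul(R, Pow(-30872, -1)) = Mul(-26297, Pow(-30872, -1)) = Mul(-26297, Rational(-1, 30872)) = Rational(26297, 30872)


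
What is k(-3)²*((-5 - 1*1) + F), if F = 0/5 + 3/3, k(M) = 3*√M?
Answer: 135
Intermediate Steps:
F = 1 (F = 0*(⅕) + 3*(⅓) = 0 + 1 = 1)
k(-3)²*((-5 - 1*1) + F) = (3*√(-3))²*((-5 - 1*1) + 1) = (3*(I*√3))²*((-5 - 1) + 1) = (3*I*√3)²*(-6 + 1) = -27*(-5) = 135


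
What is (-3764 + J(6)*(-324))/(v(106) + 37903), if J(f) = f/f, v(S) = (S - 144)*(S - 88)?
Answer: -584/5317 ≈ -0.10984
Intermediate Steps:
v(S) = (-144 + S)*(-88 + S)
J(f) = 1
(-3764 + J(6)*(-324))/(v(106) + 37903) = (-3764 + 1*(-324))/((12672 + 106² - 232*106) + 37903) = (-3764 - 324)/((12672 + 11236 - 24592) + 37903) = -4088/(-684 + 37903) = -4088/37219 = -4088*1/37219 = -584/5317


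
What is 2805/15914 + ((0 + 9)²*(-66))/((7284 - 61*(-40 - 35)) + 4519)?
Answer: -19567977/130319746 ≈ -0.15015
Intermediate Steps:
2805/15914 + ((0 + 9)²*(-66))/((7284 - 61*(-40 - 35)) + 4519) = 2805*(1/15914) + (9²*(-66))/((7284 - 61*(-75)) + 4519) = 2805/15914 + (81*(-66))/((7284 + 4575) + 4519) = 2805/15914 - 5346/(11859 + 4519) = 2805/15914 - 5346/16378 = 2805/15914 - 5346*1/16378 = 2805/15914 - 2673/8189 = -19567977/130319746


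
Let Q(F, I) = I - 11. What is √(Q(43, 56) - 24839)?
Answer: 7*I*√506 ≈ 157.46*I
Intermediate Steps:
Q(F, I) = -11 + I
√(Q(43, 56) - 24839) = √((-11 + 56) - 24839) = √(45 - 24839) = √(-24794) = 7*I*√506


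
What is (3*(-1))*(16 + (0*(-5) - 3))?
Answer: -39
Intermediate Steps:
(3*(-1))*(16 + (0*(-5) - 3)) = -3*(16 + (0 - 3)) = -3*(16 - 3) = -3*13 = -39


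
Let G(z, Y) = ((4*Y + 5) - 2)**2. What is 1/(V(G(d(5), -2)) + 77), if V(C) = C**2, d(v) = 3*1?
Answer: 1/702 ≈ 0.0014245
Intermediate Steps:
d(v) = 3
G(z, Y) = (3 + 4*Y)**2 (G(z, Y) = ((5 + 4*Y) - 2)**2 = (3 + 4*Y)**2)
1/(V(G(d(5), -2)) + 77) = 1/(((3 + 4*(-2))**2)**2 + 77) = 1/(((3 - 8)**2)**2 + 77) = 1/(((-5)**2)**2 + 77) = 1/(25**2 + 77) = 1/(625 + 77) = 1/702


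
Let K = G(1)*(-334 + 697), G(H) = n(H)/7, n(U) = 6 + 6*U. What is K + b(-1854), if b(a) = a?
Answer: -8622/7 ≈ -1231.7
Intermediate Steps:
G(H) = 6/7 + 6*H/7 (G(H) = (6 + 6*H)/7 = (6 + 6*H)*(1/7) = 6/7 + 6*H/7)
K = 4356/7 (K = (6/7 + (6/7)*1)*(-334 + 697) = (6/7 + 6/7)*363 = (12/7)*363 = 4356/7 ≈ 622.29)
K + b(-1854) = 4356/7 - 1854 = -8622/7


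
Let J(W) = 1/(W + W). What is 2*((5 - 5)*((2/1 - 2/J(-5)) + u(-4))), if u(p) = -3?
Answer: 0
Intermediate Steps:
J(W) = 1/(2*W)
2*((5 - 5)*((2/1 - 2/J(-5)) + u(-4))) = 2*((5 - 5)*((2/1 - 2/((1/2)/(-5))) - 3)) = 2*(0*((2*1 - 2/((1/2)*(-1/5))) - 3)) = 2*(0*((2 - 2/(-1/10)) - 3)) = 2*(0*((2 - 2*(-10)) - 3)) = 2*(0*((2 + 20) - 3)) = 2*(0*(22 - 3)) = 2*(0*19) = 2*0 = 0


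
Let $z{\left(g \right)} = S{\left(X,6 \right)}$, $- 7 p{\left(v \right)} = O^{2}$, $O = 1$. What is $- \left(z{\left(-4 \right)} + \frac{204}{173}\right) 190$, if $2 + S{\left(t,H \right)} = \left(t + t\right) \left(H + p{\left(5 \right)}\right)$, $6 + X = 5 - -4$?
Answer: $- \frac{7897160}{1211} \approx -6521.2$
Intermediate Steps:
$X = 3$ ($X = -6 + \left(5 - -4\right) = -6 + \left(5 + 4\right) = -6 + 9 = 3$)
$p{\left(v \right)} = - \frac{1}{7}$ ($p{\left(v \right)} = - \frac{1^{2}}{7} = \left(- \frac{1}{7}\right) 1 = - \frac{1}{7}$)
$S{\left(t,H \right)} = -2 + 2 t \left(- \frac{1}{7} + H\right)$ ($S{\left(t,H \right)} = -2 + \left(t + t\right) \left(H - \frac{1}{7}\right) = -2 + 2 t \left(- \frac{1}{7} + H\right)$)
$z{\left(g \right)} = \frac{232}{7}$ ($z{\left(g \right)} = -2 - \frac{6}{7} + 2 \cdot 6 \cdot 3 = -2 - \frac{6}{7} + 36 = \frac{232}{7}$)
$- \left(z{\left(-4 \right)} + \frac{204}{173}\right) 190 = - \left(\frac{232}{7} + \frac{204}{173}\right) 190 = - \frac{41564 \cdot 190}{1211} = \left(-1\right) \frac{7897160}{1211} = - \frac{7897160}{1211}$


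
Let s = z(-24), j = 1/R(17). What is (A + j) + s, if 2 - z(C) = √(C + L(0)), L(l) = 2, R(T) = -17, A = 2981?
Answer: 50710/17 - I*√22 ≈ 2982.9 - 4.6904*I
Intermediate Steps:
j = -1/17 (j = 1/(-17) = -1/17 ≈ -0.058824)
z(C) = 2 - √(2 + C) (z(C) = 2 - √(C + 2) = 2 - √(2 + C))
s = 2 - I*√22 (s = 2 - √(2 - 24) = 2 - √(-22) = 2 - I*√22 ≈ 2.0 - 4.6904*I)
(A + j) + s = (2981 - 1/17) + (2 - I*√22) = 50676/17 + (2 - I*√22) = 50710/17 - I*√22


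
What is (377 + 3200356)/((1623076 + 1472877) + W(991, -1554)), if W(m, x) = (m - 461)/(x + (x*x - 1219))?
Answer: 7720625700819/7467881357809 ≈ 1.0338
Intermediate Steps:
W(m, x) = (-461 + m)/(-1219 + x + x²) (W(m, x) = (-461 + m)/(x + (x² - 1219)) = (-461 + m)/(x + (-1219 + x²)) = (-461 + m)/(-1219 + x + x²))
(377 + 3200356)/((1623076 + 1472877) + W(991, -1554)) = (377 + 3200356)/((1623076 + 1472877) + (-461 + 991)/(-1219 - 1554 + (-1554)²)) = 3200733/(3095953 + 530/(-1219 - 1554 + 2414916)) = 3200733/(3095953 + 530/2412143) = 3200733/(7467881357809/2412143) = 3200733*(2412143/7467881357809) = 7720625700819/7467881357809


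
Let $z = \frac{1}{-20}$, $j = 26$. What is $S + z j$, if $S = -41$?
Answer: $- \frac{423}{10} \approx -42.3$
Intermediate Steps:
$z = - \frac{1}{20} \approx -0.05$
$S + z j = -41 - \frac{13}{10} = - \frac{423}{10}$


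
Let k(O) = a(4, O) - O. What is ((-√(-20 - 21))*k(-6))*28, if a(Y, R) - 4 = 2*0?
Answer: -280*I*√41 ≈ -1792.9*I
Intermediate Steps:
a(Y, R) = 4 (a(Y, R) = 4 + 2*0 = 4 + 0 = 4)
k(O) = 4 - O
((-√(-20 - 21))*k(-6))*28 = ((-√(-20 - 21))*(4 - 1*(-6)))*28 = ((-√(-41))*(4 + 6))*28 = (-I*√41*10)*28 = -10*I*√41*28 = -280*I*√41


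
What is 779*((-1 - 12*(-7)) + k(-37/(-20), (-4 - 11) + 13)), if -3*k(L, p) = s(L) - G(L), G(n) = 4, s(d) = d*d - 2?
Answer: 78391549/1200 ≈ 65326.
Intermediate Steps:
s(d) = -2 + d² (s(d) = d² - 2 = -2 + d²)
k(L, p) = 2 - L²/3 (k(L, p) = -((-2 + L²) - 1*4)/3 = -((-2 + L²) - 4)/3 = -(-6 + L²)/3 = 2 - L²/3)
779*((-1 - 12*(-7)) + k(-37/(-20), (-4 - 11) + 13)) = 779*((-1 - 12*(-7)) + (2 - (-37/(-20))²/3)) = 779*((-1 + 84) + (2 - (-37*(-1/20))²/3)) = 779*(83 + (2 - (37/20)²/3)) = 779*(83 + (2 - ⅓*1369/400)) = 779*(83 + (2 - 1369/1200)) = 779*(83 + 1031/1200) = 779*(100631/1200) = 78391549/1200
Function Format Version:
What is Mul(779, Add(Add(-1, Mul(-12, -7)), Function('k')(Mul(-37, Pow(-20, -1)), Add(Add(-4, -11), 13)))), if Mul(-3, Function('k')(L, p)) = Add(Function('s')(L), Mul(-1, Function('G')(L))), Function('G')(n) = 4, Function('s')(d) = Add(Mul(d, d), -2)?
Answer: Rational(78391549, 1200) ≈ 65326.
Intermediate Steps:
Function('s')(d) = Add(-2, Pow(d, 2)) (Function('s')(d) = Add(Pow(d, 2), -2) = Add(-2, Pow(d, 2)))
Function('k')(L, p) = Add(2, Mul(Rational(-1, 3), Pow(L, 2))) (Function('k')(L, p) = Mul(Rational(-1, 3), Add(Add(-2, Pow(L, 2)), Mul(-1, 4))) = Mul(Rational(-1, 3), Add(Add(-2, Pow(L, 2)), -4)) = Mul(Rational(-1, 3), Add(-6, Pow(L, 2))) = Add(2, Mul(Rational(-1, 3), Pow(L, 2))))
Mul(779, Add(Add(-1, Mul(-12, -7)), Function('k')(Mul(-37, Pow(-20, -1)), Add(Add(-4, -11), 13)))) = Mul(779, Add(Add(-1, Mul(-12, -7)), Add(2, Mul(Rational(-1, 3), Pow(Mul(-37, Pow(-20, -1)), 2))))) = Mul(779, Add(Add(-1, 84), Add(2, Mul(Rational(-1, 3), Pow(Mul(-37, Rational(-1, 20)), 2))))) = Mul(779, Add(83, Add(2, Mul(Rational(-1, 3), Pow(Rational(37, 20), 2))))) = Mul(779, Add(83, Add(2, Mul(Rational(-1, 3), Rational(1369, 400))))) = Mul(779, Add(83, Add(2, Rational(-1369, 1200)))) = Mul(779, Add(83, Rational(1031, 1200))) = Mul(779, Rational(100631, 1200)) = Rational(78391549, 1200)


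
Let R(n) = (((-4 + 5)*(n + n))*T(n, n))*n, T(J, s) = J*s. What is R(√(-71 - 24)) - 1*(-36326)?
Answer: 54376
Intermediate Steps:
R(n) = 2*n⁴ (R(n) = (((-4 + 5)*(n + n))*(n*n))*n = ((1*(2*n))*n²)*n = ((2*n)*n²)*n = (2*n³)*n = 2*n⁴)
R(√(-71 - 24)) - 1*(-36326) = 2*(√(-71 - 24))⁴ - 1*(-36326) = 2*(√(-95))⁴ + 36326 = 2*(I*√95)⁴ + 36326 = 2*9025 + 36326 = 18050 + 36326 = 54376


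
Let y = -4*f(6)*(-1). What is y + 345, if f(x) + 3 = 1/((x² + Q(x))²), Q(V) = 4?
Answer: 133201/400 ≈ 333.00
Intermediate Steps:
f(x) = -3 + (4 + x²)⁻² (f(x) = -3 + 1/((x² + 4)²) = -3 + 1/((4 + x²)²) = -3 + (4 + x²)⁻²)
y = -4799/400 (y = -4*(-3 + (4 + 6²)⁻²)*(-1) = -4*(-3 + (4 + 36)⁻²)*(-1) = -4*(-3 + 40⁻²)*(-1) = -4*(-3 + 1/1600)*(-1) = -4*(-4799/1600)*(-1) = (4799/400)*(-1) = -4799/400 ≈ -11.997)
y + 345 = -4799/400 + 345 = 133201/400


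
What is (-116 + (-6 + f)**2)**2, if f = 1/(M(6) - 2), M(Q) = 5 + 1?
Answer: 1760929/256 ≈ 6878.6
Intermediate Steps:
M(Q) = 6
f = 1/4 (f = 1/(6 - 2) = 1/4 ≈ 0.25000)
(-116 + (-6 + f)**2)**2 = (-116 + (-6 + 1/4)**2)**2 = (-116 + (-23/4)**2)**2 = (-116 + 529/16)**2 = (-1327/16)**2 = 1760929/256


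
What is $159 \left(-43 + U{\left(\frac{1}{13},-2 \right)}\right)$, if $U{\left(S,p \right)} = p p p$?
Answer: $-8109$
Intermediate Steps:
$U{\left(S,p \right)} = p^{3}$ ($U{\left(S,p \right)} = p^{2} p = p^{3}$)
$159 \left(-43 + U{\left(\frac{1}{13},-2 \right)}\right) = 159 \left(-43 + \left(-2\right)^{3}\right) = 159 \left(-43 - 8\right) = 159 \left(-51\right) = -8109$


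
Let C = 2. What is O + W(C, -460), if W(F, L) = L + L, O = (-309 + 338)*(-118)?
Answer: -4342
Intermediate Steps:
O = -3422 (O = 29*(-118) = -3422)
W(F, L) = 2*L
O + W(C, -460) = -3422 + 2*(-460) = -3422 - 920 = -4342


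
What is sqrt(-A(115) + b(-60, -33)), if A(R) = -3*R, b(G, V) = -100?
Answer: 7*sqrt(5) ≈ 15.652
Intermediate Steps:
sqrt(-A(115) + b(-60, -33)) = sqrt(-(-3)*115 - 100) = sqrt(-1*(-345) - 100) = sqrt(345 - 100) = sqrt(245) = 7*sqrt(5)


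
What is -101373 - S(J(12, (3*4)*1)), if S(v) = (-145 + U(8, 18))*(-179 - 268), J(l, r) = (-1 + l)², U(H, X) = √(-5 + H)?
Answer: -166188 + 447*√3 ≈ -1.6541e+5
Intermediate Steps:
S(v) = 64815 - 447*√3 (S(v) = (-145 + √(-5 + 8))*(-179 - 268) = (-145 + √3)*(-447) = 64815 - 447*√3)
-101373 - S(J(12, (3*4)*1)) = -101373 - (64815 - 447*√3) = -101373 + (-64815 + 447*√3) = -166188 + 447*√3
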